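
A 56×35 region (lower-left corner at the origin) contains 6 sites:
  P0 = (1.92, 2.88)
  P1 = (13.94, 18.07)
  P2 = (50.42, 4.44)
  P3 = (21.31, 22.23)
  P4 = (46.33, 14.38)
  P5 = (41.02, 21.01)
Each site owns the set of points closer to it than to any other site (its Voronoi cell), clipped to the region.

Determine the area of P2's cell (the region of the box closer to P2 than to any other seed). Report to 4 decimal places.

1. box [0,56]×[0,35]: [(0, 0) (56, 0) (56, 35) (0, 35)]
2. ⊥bis P2·P0 via (26.17,3.66): [(26.2877, 0) (56, 0) (56, 35) (25.162, 35)]  |A|=1059.6307
3. ⊥bis P2·P1 via (32.18,11.255): [(27.9748, 0) (56, 0) (56, 35) (41.0518, 35)]  |A|=752.034
4. ⊥bis P2·P3 via (35.865,13.335): [(28.3826, 1.0915) (27.9748, 0) (56, 0) (56, 35) (49.1051, 35)]  |A|=615.496
5. ⊥bis P2·P4 via (48.375,9.41): [(28.458, 1.2148) (28.3826, 1.0915) (27.9748, 0) (56, 0) (56, 12.5474)]  |A|=189.8291
6. ⊥bis P2·P5 via (45.72,12.725): [(28.458, 1.2148) (28.3826, 1.0915) (27.9748, 0) (56, 0) (56, 12.5474)]  |A|=189.8291
7. canonical 5-gon: [(28.458, 1.2148) (28.3826, 1.0915) (27.9748, 0) (56, 0) (56, 12.5474)]
8. shoelace: 189.8291

Area of P2's cell: 189.8291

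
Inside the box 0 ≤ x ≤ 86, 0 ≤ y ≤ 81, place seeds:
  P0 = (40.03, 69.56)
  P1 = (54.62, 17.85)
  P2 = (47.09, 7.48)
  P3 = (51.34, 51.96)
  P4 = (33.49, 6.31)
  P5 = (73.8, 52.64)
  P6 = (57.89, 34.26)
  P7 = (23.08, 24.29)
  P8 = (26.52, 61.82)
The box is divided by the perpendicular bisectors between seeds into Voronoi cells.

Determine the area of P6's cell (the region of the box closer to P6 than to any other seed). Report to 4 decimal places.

1. box [0,86]×[0,81]: [(0, 0) (86, 0) (86, 81) (0, 81)]
2. ⊥bis P6·P0 via (48.96,51.91): [(0, 27.1387) (0, 0) (86, 0) (86, 70.6504)]  |A|=4204.9308
3. ⊥bis P6·P1 via (56.255,26.055): [(14.3589, 34.4036) (86, 20.1278) (86, 70.6504)]  |A|=1809.7482
4. ⊥bis P6·P2 via (52.49,20.87): [(16.3871, 35.4298) (23.3981, 32.6023) (86, 20.1278) (86, 70.6504)]  |A|=1803.2835
5. ⊥bis P6·P3 via (54.615,43.11): [(25.2325, 32.2368) (86, 20.1278) (86, 54.7242)]  |A|=1051.1706
6. ⊥bis P6·P4 via (45.69,20.285): [(29.9848, 33.9954) (34.0007, 30.4896) (86, 20.1278) (86, 54.7242)]  |A|=1039.3089
7. ⊥bis P6·P5 via (65.845,43.45): [(62.757, 46.123) (29.9848, 33.9954) (34.0007, 30.4896) (86, 20.1278) (86, 26.0035)]  |A|=705.5316
8. ⊥bis P6·P7 via (40.485,29.275): [(62.757, 46.123) (38.2563, 37.0564) (40.5086, 29.1928) (86, 20.1278) (86, 26.0035)]  |A|=660.7589
9. ⊥bis P6·P8 via (42.205,48.04): [(62.757, 46.123) (38.2563, 37.0564) (40.5086, 29.1928) (86, 20.1278) (86, 26.0035)]  |A|=660.7589
10. canonical 5-gon: [(62.757, 46.123) (38.2563, 37.0564) (40.5086, 29.1928) (86, 20.1278) (86, 26.0035)]
11. shoelace: 660.7589

Area of P6's cell: 660.7589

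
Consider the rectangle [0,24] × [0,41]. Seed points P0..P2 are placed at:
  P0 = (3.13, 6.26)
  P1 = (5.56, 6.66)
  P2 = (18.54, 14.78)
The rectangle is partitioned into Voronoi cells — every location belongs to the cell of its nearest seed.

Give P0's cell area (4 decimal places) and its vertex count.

Area of P0's cell: 87.9694 (4 vertices)

1. box [0,24]×[0,41]: [(0, 0) (24, 0) (24, 41) (0, 41)]
2. ⊥bis P0·P1 via (4.345,6.46): [(0, 32.8559) (0, 0) (5.4084, 0)]  |A|=88.8484
3. ⊥bis P0·P2 via (10.835,10.52): [(0.642, 28.956) (0, 30.1171) (0, 0) (5.4084, 0)]  |A|=87.9694
4. canonical 4-gon: [(0.642, 28.956) (0, 30.1171) (0, 0) (5.4084, 0)]
5. shoelace: 87.9694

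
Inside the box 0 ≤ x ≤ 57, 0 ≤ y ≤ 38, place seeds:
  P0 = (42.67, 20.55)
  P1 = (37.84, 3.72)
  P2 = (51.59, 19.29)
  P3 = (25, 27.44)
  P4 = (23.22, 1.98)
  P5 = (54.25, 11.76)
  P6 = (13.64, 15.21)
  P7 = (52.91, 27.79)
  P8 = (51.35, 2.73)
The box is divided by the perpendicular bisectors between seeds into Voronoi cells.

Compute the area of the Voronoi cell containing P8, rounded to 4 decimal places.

1. box [0,57]×[0,38]: [(0, 0) (57, 0) (57, 38) (0, 38)]
2. ⊥bis P8·P0 via (47.01,11.64): [(23.1131, 0) (57, 0) (57, 16.5061)]  |A|=279.6693
3. ⊥bis P8·P1 via (44.595,3.225): [(45.1451, 10.7316) (44.3587, 0) (57, 0) (57, 16.5061)]  |A|=165.6699
4. ⊥bis P8·P2 via (51.47,11.01): [(45.8829, 11.091) (45.1451, 10.7316) (44.3587, 0) (57, 0) (57, 10.9299)]  |A|=134.6742
5. ⊥bis P8·P3 via (38.175,15.085): [(45.8829, 11.091) (45.1451, 10.7316) (44.3587, 0) (57, 0) (57, 10.9299)]  |A|=134.6742
6. ⊥bis P8·P4 via (37.285,2.355): [(45.8829, 11.091) (45.1451, 10.7316) (44.3587, 0) (57, 0) (57, 10.9299)]  |A|=134.6742
7. ⊥bis P8·P5 via (52.8,7.245): [(45.0715, 9.727) (44.3587, 0) (57, 0) (57, 5.8962)]  |A|=96.6476
8. ⊥bis P8·P6 via (32.495,8.97): [(45.0715, 9.727) (44.3587, 0) (57, 0) (57, 5.8962)]  |A|=96.6476
9. ⊥bis P8·P7 via (52.13,15.26): [(45.0715, 9.727) (44.3587, 0) (57, 0) (57, 5.8962)]  |A|=96.6476
10. canonical 4-gon: [(45.0715, 9.727) (44.3587, 0) (57, 0) (57, 5.8962)]
11. shoelace: 96.6476

Area of P8's cell: 96.6476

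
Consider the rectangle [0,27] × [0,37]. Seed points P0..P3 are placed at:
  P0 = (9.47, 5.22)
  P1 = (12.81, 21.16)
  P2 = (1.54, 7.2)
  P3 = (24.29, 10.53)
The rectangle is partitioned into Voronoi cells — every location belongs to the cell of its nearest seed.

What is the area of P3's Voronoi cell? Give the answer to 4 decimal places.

1. box [0,27]×[0,37]: [(0, 0) (27, 0) (27, 37) (0, 37)]
2. ⊥bis P3·P0 via (16.88,7.875): [(19.7016, 0) (27, 0) (27, 37) (6.4445, 37)]  |A|=515.2965
3. ⊥bis P3·P1 via (18.55,15.845): [(15.287, 12.3211) (19.7016, 0) (27, 0) (27, 24.9707)]  |A|=191.203
4. ⊥bis P3·P2 via (12.915,8.865): [(15.287, 12.3211) (19.7016, 0) (27, 0) (27, 24.9707)]  |A|=191.203
5. canonical 4-gon: [(15.287, 12.3211) (19.7016, 0) (27, 0) (27, 24.9707)]
6. shoelace: 191.203

Area of P3's cell: 191.2030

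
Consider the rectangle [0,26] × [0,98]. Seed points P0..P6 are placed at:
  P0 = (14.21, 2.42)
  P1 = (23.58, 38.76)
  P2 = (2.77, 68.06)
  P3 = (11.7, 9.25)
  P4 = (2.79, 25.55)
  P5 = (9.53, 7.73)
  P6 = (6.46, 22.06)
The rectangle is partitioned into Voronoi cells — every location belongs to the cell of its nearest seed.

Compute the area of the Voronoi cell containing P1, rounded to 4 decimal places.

Area of P1's cell: 510.4001

1. box [0,26]×[0,98]: [(0, 0) (26, 0) (26, 98) (0, 98)]
2. ⊥bis P1·P0 via (18.895,20.59): [(0, 25.4619) (26, 18.758) (26, 98) (0, 98)]  |A|=1973.1405
3. ⊥bis P1·P2 via (13.175,53.41): [(0, 44.0526) (0, 25.4619) (26, 18.758) (26, 62.5188)]  |A|=810.5689
4. ⊥bis P1·P3 via (17.64,24.005): [(0, 44.0526) (0, 31.1064) (26, 20.6395) (26, 62.5188)]  |A|=712.7317
5. ⊥bis P1·P4 via (13.185,32.155): [(3.876, 46.8055) (18.6122, 23.6136) (26, 20.6395) (26, 62.5188)]  |A|=527.0232
6. ⊥bis P1·P5 via (16.555,23.245): [(3.876, 46.8055) (18.6122, 23.6136) (26, 20.6395) (26, 62.5188)]  |A|=527.0232
7. ⊥bis P1·P6 via (15.02,30.41): [(3.876, 46.8055) (12.9368, 32.5455) (23.6138, 21.6001) (26, 20.6395) (26, 62.5188)]  |A|=510.4001
8. canonical 5-gon: [(3.876, 46.8055) (12.9368, 32.5455) (23.6138, 21.6001) (26, 20.6395) (26, 62.5188)]
9. shoelace: 510.4001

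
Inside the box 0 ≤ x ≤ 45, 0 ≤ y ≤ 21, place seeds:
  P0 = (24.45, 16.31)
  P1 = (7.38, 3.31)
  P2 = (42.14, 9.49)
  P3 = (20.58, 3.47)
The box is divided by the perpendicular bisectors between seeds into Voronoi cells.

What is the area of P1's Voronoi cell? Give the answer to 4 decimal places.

1. box [0,45]×[0,21]: [(0, 0) (45, 0) (45, 21) (0, 21)]
2. ⊥bis P1·P0 via (15.915,9.81): [(0, 0) (23.386, 0) (7.393, 21) (0, 21)]  |A|=323.1799
3. ⊥bis P1·P2 via (24.76,6.4): [(0, 0) (23.386, 0) (7.393, 21) (0, 21)]  |A|=323.1799
4. ⊥bis P1·P3 via (13.98,3.39): [(0, 0) (14.0211, 0) (13.8696, 12.4957) (7.393, 21) (0, 21)]  |A|=264.6691
5. canonical 5-gon: [(0, 0) (14.0211, 0) (13.8696, 12.4957) (7.393, 21) (0, 21)]
6. shoelace: 264.6691

Area of P1's cell: 264.6691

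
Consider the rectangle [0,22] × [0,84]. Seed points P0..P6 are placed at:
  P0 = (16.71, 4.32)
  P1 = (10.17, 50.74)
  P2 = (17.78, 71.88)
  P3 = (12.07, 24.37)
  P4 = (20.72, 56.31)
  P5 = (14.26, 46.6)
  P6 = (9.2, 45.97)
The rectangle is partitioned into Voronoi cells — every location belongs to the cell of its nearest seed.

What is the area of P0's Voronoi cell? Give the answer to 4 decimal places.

Area of P0's cell: 298.3306

1. box [0,22]×[0,84]: [(0, 0) (22, 0) (22, 84) (0, 84)]
2. ⊥bis P0·P1 via (13.44,27.53): [(0, 25.6365) (0, 0) (22, 0) (22, 28.736)]  |A|=598.0972
3. ⊥bis P0·P2 via (17.245,38.1): [(0, 25.6365) (0, 0) (22, 0) (22, 28.736)]  |A|=598.0972
4. ⊥bis P0·P3 via (14.39,14.345): [(0, 11.0148) (0, 0) (22, 0) (22, 16.1061)]  |A|=298.3306
5. ⊥bis P0·P4 via (18.715,30.315): [(0, 11.0148) (0, 0) (22, 0) (22, 16.1061)]  |A|=298.3306
6. ⊥bis P0·P5 via (15.485,25.46): [(0, 11.0148) (0, 0) (22, 0) (22, 16.1061)]  |A|=298.3306
7. ⊥bis P0·P6 via (12.955,25.145): [(0, 11.0148) (0, 0) (22, 0) (22, 16.1061)]  |A|=298.3306
8. canonical 4-gon: [(0, 11.0148) (0, 0) (22, 0) (22, 16.1061)]
9. shoelace: 298.3306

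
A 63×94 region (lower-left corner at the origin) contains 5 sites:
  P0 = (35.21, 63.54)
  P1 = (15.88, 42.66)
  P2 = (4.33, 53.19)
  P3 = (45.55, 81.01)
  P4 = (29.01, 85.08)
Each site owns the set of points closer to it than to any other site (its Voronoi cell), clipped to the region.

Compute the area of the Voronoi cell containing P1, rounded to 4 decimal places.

1. box [0,63]×[0,94]: [(0, 0) (63, 0) (63, 94) (0, 94)]
2. ⊥bis P1·P0 via (25.545,53.1): [(0, 76.7487) (0, 0) (63, 0) (63, 18.4254)]  |A|=2997.9849
3. ⊥bis P1·P2 via (10.105,47.925): [(19.7305, 58.4829) (0, 36.8412) (0, 0) (63, 0) (63, 18.4254)]  |A|=2604.2873
4. ⊥bis P1·P3 via (30.715,61.835): [(19.7305, 58.4829) (0, 36.8412) (0, 0) (63, 0) (63, 18.4254)]  |A|=2604.2873
5. ⊥bis P1·P4 via (22.445,63.87): [(19.7305, 58.4829) (0, 36.8412) (0, 0) (63, 0) (63, 18.4254)]  |A|=2604.2873
6. canonical 5-gon: [(19.7305, 58.4829) (0, 36.8412) (0, 0) (63, 0) (63, 18.4254)]
7. shoelace: 2604.2873

Area of P1's cell: 2604.2873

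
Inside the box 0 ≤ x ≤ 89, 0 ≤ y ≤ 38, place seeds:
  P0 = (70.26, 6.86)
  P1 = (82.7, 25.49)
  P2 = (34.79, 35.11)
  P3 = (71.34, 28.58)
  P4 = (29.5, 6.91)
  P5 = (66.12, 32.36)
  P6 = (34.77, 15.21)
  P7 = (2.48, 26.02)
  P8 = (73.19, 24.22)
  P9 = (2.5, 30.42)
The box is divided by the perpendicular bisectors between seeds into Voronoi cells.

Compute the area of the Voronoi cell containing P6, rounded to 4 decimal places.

Area of P6's cell: 530.6581

1. box [0,89]×[0,38]: [(0, 0) (89, 0) (89, 38) (0, 38)]
2. ⊥bis P6·P0 via (52.515,11.035): [(0, 0) (49.9187, 0) (58.8593, 38) (0, 38)]  |A|=2066.7815
3. ⊥bis P6·P1 via (58.735,20.35): [(0, 0) (49.9187, 0) (56.8139, 29.3068) (54.9494, 38) (0, 38)]  |A|=2049.7871
4. ⊥bis P6·P2 via (34.78,25.16): [(0, 25.195) (0, 0) (49.9187, 0) (55.8333, 25.1388)]  |A|=1330.8082
5. ⊥bis P6·P3 via (53.055,21.895): [(51.8676, 25.1428) (0, 25.195) (0, 0) (49.9187, 0) (54.2811, 18.5414)]  |A|=1317.7233
6. ⊥bis P6·P4 via (32.135,11.06): [(51.8676, 25.1428) (9.8888, 25.185) (49.554, 0) (49.9187, 0) (54.2811, 18.5414)]  |A|=569.1409
7. ⊥bis P6·P5 via (50.445,23.785): [(49.701, 25.145) (9.8888, 25.185) (49.554, 0) (49.9187, 0) (53.9901, 17.3046)]  |A|=558.1992
8. ⊥bis P6·P7 via (18.625,20.615): [(49.701, 25.145) (20.1515, 25.1747) (18.3553, 19.8093) (49.554, 0) (49.9187, 0) (53.9901, 17.3046)]  |A|=530.6581
9. ⊥bis P6·P8 via (53.98,19.715): [(49.701, 25.145) (20.1515, 25.1747) (18.3553, 19.8093) (49.554, 0) (49.9187, 0) (53.9901, 17.3046)]  |A|=530.6581
10. ⊥bis P6·P9 via (18.635,22.815): [(49.701, 25.145) (20.1515, 25.1747) (18.3553, 19.8093) (49.554, 0) (49.9187, 0) (53.9901, 17.3046)]  |A|=530.6581
11. canonical 6-gon: [(49.701, 25.145) (20.1515, 25.1747) (18.3553, 19.8093) (49.554, 0) (49.9187, 0) (53.9901, 17.3046)]
12. shoelace: 530.6581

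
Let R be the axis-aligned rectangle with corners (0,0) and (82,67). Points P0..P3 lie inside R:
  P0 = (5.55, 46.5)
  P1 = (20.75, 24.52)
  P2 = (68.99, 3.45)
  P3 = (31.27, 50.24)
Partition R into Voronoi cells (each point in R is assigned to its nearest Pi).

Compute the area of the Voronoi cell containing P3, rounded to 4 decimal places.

Area of P3's cell: 1937.2961

1. box [0,82]×[0,67]: [(0, 0) (82, 0) (82, 67) (0, 67)]
2. ⊥bis P3·P0 via (18.41,48.37): [(25.4436, 0) (82, 0) (82, 67) (15.701, 67)]  |A|=4115.6573
3. ⊥bis P3·P1 via (26.01,37.38): [(19.6285, 39.9901) (82, 14.479) (82, 67) (15.701, 67)]  |A|=2533.2707
4. ⊥bis P3·P2 via (50.13,26.845): [(19.6285, 39.9901) (50.6809, 27.2891) (82, 52.5372) (82, 67) (15.701, 67)]  |A|=1937.2961
5. canonical 5-gon: [(19.6285, 39.9901) (50.6809, 27.2891) (82, 52.5372) (82, 67) (15.701, 67)]
6. shoelace: 1937.2961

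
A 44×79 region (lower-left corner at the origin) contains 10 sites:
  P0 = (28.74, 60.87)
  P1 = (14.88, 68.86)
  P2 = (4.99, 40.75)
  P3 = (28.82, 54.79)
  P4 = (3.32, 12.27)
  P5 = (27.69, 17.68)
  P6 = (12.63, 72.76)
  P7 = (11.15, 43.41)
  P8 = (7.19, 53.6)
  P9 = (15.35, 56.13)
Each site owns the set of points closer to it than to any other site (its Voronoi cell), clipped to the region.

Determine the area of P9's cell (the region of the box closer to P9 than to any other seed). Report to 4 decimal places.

1. box [0,44]×[0,79]: [(0, 0) (44, 0) (44, 79) (0, 79)]
2. ⊥bis P9·P0 via (22.045,58.5): [(0, 0) (42.7537, 0) (14.7881, 79) (0, 79)]  |A|=2272.9023
3. ⊥bis P9·P1 via (15.115,62.495): [(0, 61.9369) (0, 0) (42.7537, 0) (20.5596, 62.696)]  |A|=1976.9449
4. ⊥bis P9·P2 via (10.17,48.44): [(0, 61.9369) (0, 55.2905) (30.4395, 34.7864) (20.5596, 62.696)]  |A|=391.812
5. ⊥bis P9·P3 via (22.085,55.46): [(0, 61.9369) (0, 55.2905) (20.6822, 41.3589) (22.3123, 57.7449) (20.5596, 62.696)]  |A|=306.5139
6. ⊥bis P9·P4 via (9.335,34.2): [(0, 61.9369) (0, 55.2905) (20.6822, 41.3589) (22.3123, 57.7449) (20.5596, 62.696)]  |A|=306.5139
7. ⊥bis P9·P5 via (21.52,36.905): [(0, 61.9369) (0, 55.2905) (20.6822, 41.3589) (22.3123, 57.7449) (20.5596, 62.696)]  |A|=306.5139
8. ⊥bis P9·P6 via (13.99,64.445): [(0, 61.9369) (0, 55.2905) (20.6822, 41.3589) (22.3123, 57.7449) (20.5596, 62.696)]  |A|=306.5139
9. ⊥bis P9·P7 via (13.25,49.77): [(0, 61.9369) (0, 55.2905) (3.3357, 53.0436) (21.256, 47.1265) (22.3123, 57.7449) (20.5596, 62.696)]  |A|=253.1383
10. ⊥bis P9·P8 via (11.27,54.865): [(8.9746, 62.2683) (12.804, 49.9172) (21.256, 47.1265) (22.3123, 57.7449) (20.5596, 62.696)]  |A|=149.1073
11. canonical 5-gon: [(8.9746, 62.2683) (12.804, 49.9172) (21.256, 47.1265) (22.3123, 57.7449) (20.5596, 62.696)]
12. shoelace: 149.1073

Area of P9's cell: 149.1073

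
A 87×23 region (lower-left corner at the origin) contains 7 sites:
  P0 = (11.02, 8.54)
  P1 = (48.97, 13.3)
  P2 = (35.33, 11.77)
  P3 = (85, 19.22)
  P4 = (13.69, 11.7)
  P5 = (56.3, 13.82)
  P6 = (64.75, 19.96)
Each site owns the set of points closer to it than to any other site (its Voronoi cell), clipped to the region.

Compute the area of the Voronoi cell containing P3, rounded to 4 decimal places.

Area of P3's cell: 285.6746

1. box [0,87]×[0,23]: [(0, 0) (87, 0) (87, 23) (0, 23)]
2. ⊥bis P3·P0 via (48.01,13.88): [(50.0138, 0) (87, 0) (87, 23) (46.6934, 23)]  |A|=888.8676
3. ⊥bis P3·P1 via (66.985,16.26): [(69.6566, 0) (87, 0) (87, 23) (65.8776, 23)]  |A|=442.3566
4. ⊥bis P3·P2 via (60.165,15.495): [(69.6566, 0) (87, 0) (87, 23) (65.8776, 23)]  |A|=442.3566
5. ⊥bis P3·P4 via (49.345,15.46): [(69.6566, 0) (87, 0) (87, 23) (65.8776, 23)]  |A|=442.3566
6. ⊥bis P3·P5 via (70.65,16.52): [(73.7583, 0) (87, 0) (87, 23) (69.4308, 23)]  |A|=354.3258
7. ⊥bis P3·P6 via (74.875,19.59): [(74.1591, 0) (87, 0) (87, 23) (74.9996, 23)]  |A|=285.6746
8. canonical 4-gon: [(74.1591, 0) (87, 0) (87, 23) (74.9996, 23)]
9. shoelace: 285.6746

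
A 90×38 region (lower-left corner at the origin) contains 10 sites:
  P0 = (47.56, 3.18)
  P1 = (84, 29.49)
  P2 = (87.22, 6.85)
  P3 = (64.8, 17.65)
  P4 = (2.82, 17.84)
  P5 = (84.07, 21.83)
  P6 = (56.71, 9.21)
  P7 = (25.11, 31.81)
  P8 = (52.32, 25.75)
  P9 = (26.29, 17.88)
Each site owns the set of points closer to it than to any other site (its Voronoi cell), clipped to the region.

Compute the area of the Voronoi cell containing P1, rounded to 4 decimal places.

Area of P1's cell: 253.6800

1. box [0,90]×[0,38]: [(0, 0) (90, 0) (90, 38) (0, 38)]
2. ⊥bis P1·P0 via (65.78,16.335): [(77.574, 0) (90, 0) (90, 38) (50.1377, 38)]  |A|=993.4778
3. ⊥bis P1·P2 via (85.61,18.17): [(66.4252, 15.4414) (90, 18.7944) (90, 38) (50.1377, 38)]  |A|=676.0034
4. ⊥bis P1·P3 via (74.4,23.57): [(78.3654, 17.1396) (90, 18.7944) (90, 38) (65.5015, 38)]  |A|=367.2488
5. ⊥bis P1·P4 via (43.41,23.665): [(78.3654, 17.1396) (90, 18.7944) (90, 38) (65.5015, 38)]  |A|=367.2488
6. ⊥bis P1·P5 via (84.035,25.66): [(73.1724, 25.5607) (90, 25.7145) (90, 38) (65.5015, 38)]  |A|=255.7395
7. ⊥bis P1·P6 via (70.355,19.35): [(73.1724, 25.5607) (90, 25.7145) (90, 38) (65.5015, 38)]  |A|=255.7395
8. ⊥bis P1·P7 via (54.555,30.65): [(73.1724, 25.5607) (90, 25.7145) (90, 38) (65.5015, 38)]  |A|=255.7395
9. ⊥bis P1·P8 via (68.16,27.62): [(67.2739, 35.1258) (73.1724, 25.5607) (90, 25.7145) (90, 38) (66.9346, 38)]  |A|=253.68
10. ⊥bis P1·P9 via (55.145,23.685): [(67.2739, 35.1258) (73.1724, 25.5607) (90, 25.7145) (90, 38) (66.9346, 38)]  |A|=253.68
11. canonical 5-gon: [(67.2739, 35.1258) (73.1724, 25.5607) (90, 25.7145) (90, 38) (66.9346, 38)]
12. shoelace: 253.68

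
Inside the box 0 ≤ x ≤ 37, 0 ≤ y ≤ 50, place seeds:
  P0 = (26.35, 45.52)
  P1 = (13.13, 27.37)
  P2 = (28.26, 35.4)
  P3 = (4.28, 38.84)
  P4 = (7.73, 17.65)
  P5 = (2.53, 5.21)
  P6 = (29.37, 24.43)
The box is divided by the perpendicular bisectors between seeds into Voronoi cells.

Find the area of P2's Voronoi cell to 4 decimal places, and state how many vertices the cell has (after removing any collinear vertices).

Area of P2's cell: 190.0853 (4 vertices)

1. box [0,37]×[0,50]: [(0, 0) (37, 0) (37, 50) (0, 50)]
2. ⊥bis P2·P0 via (27.305,40.46): [(0, 35.3066) (0, 0) (37, 0) (37, 42.2898)]  |A|=1435.5329
3. ⊥bis P2·P1 via (20.695,31.385): [(16.9189, 38.4998) (37, 0.6634) (37, 42.2898)]  |A|=417.9512
4. ⊥bis P2·P3 via (16.27,37.12): [(16.9189, 38.4998) (37, 0.6634) (37, 42.2898)]  |A|=417.9512
5. ⊥bis P2·P4 via (17.995,26.525): [(16.9189, 38.4998) (31.667, 10.7116) (37, 4.5434) (37, 42.2898)]  |A|=407.6051
6. ⊥bis P2·P5 via (15.395,20.305): [(16.9189, 38.4998) (31.667, 10.7116) (37, 4.5434) (37, 42.2898)]  |A|=407.6051
7. ⊥bis P2·P6 via (28.815,29.915): [(16.9189, 38.4998) (21.8493, 29.2102) (37, 30.7432) (37, 42.2898)]  |A|=190.0853
8. canonical 4-gon: [(16.9189, 38.4998) (21.8493, 29.2102) (37, 30.7432) (37, 42.2898)]
9. shoelace: 190.0853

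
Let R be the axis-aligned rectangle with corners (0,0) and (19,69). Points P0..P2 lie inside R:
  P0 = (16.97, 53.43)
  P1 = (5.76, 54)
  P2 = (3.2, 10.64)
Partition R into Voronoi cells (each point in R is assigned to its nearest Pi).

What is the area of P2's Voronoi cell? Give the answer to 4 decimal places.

Area of P2's cell: 598.4122

1. box [0,19]×[0,69]: [(0, 0) (19, 0) (19, 69) (0, 69)]
2. ⊥bis P2·P0 via (10.085,32.035): [(0, 35.2804) (0, 0) (19, 0) (19, 29.1661)]  |A|=612.2419
3. ⊥bis P2·P1 via (4.48,32.32): [(10.2598, 31.9788) (0, 32.5845) (0, 0) (19, 0) (19, 29.1661)]  |A|=598.4122
4. canonical 5-gon: [(10.2598, 31.9788) (0, 32.5845) (0, 0) (19, 0) (19, 29.1661)]
5. shoelace: 598.4122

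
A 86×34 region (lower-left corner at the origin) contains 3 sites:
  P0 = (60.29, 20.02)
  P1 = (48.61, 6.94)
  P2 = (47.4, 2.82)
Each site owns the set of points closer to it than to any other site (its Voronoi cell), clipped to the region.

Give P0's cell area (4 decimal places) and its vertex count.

Area of P0's cell: 1206.7252 (4 vertices)

1. box [0,86]×[0,34]: [(0, 0) (86, 0) (86, 34) (0, 34)]
2. ⊥bis P0·P1 via (54.45,13.48): [(69.5458, 0) (86, 0) (86, 34) (31.4704, 34)]  |A|=1206.7252
3. ⊥bis P0·P2 via (53.845,11.42): [(69.5458, 0) (86, 0) (86, 34) (31.4704, 34)]  |A|=1206.7252
4. canonical 4-gon: [(69.5458, 0) (86, 0) (86, 34) (31.4704, 34)]
5. shoelace: 1206.7252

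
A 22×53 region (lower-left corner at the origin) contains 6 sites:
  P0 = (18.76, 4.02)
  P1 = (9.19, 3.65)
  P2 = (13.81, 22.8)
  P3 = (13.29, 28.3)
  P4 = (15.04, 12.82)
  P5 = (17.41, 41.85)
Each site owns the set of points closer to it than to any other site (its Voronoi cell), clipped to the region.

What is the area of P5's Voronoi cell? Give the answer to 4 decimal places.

Area of P5's cell: 365.2515

1. box [0,22]×[0,53]: [(0, 0) (22, 0) (22, 53) (0, 53)]
2. ⊥bis P5·P0 via (18.085,22.935): [(0, 22.2896) (22, 23.0747) (22, 53) (0, 53)]  |A|=666.9924
3. ⊥bis P5·P1 via (13.3,22.75): [(0, 25.6119) (13.2432, 22.7622) (22, 23.0747) (22, 53) (0, 53)]  |A|=644.9933
4. ⊥bis P5·P2 via (15.61,32.325): [(0, 35.2749) (22, 31.1174) (22, 53) (0, 53)]  |A|=435.684
5. ⊥bis P5·P3 via (15.35,35.075): [(0, 39.7423) (22, 33.053) (22, 53) (0, 53)]  |A|=365.2515
6. ⊥bis P5·P4 via (16.225,27.335): [(0, 39.7423) (22, 33.053) (22, 53) (0, 53)]  |A|=365.2515
7. canonical 4-gon: [(0, 39.7423) (22, 33.053) (22, 53) (0, 53)]
8. shoelace: 365.2515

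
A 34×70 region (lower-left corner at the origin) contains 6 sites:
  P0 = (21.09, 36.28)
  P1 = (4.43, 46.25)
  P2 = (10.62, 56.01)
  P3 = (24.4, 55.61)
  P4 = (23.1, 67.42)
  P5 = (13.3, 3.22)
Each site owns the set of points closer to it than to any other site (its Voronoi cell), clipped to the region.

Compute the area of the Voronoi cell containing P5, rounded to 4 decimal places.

1. box [0,34]×[0,70]: [(0, 0) (34, 0) (34, 70) (0, 70)]
2. ⊥bis P5·P0 via (17.195,19.75): [(0, 23.8017) (0, 0) (34, 0) (34, 15.7902)]  |A|=673.0622
3. ⊥bis P5·P1 via (8.865,24.735): [(2.0239, 23.3248) (0, 22.9076) (0, 0) (34, 0) (34, 15.7902)]  |A|=672.1575
4. ⊥bis P5·P2 via (11.96,29.615): [(2.0239, 23.3248) (0, 22.9076) (0, 0) (34, 0) (34, 15.7902)]  |A|=672.1575
5. ⊥bis P5·P3 via (18.85,29.415): [(2.0239, 23.3248) (0, 22.9076) (0, 0) (34, 0) (34, 15.7902)]  |A|=672.1575
6. ⊥bis P5·P4 via (18.2,35.32): [(2.0239, 23.3248) (0, 22.9076) (0, 0) (34, 0) (34, 15.7902)]  |A|=672.1575
7. canonical 5-gon: [(2.0239, 23.3248) (0, 22.9076) (0, 0) (34, 0) (34, 15.7902)]
8. shoelace: 672.1575

Area of P5's cell: 672.1575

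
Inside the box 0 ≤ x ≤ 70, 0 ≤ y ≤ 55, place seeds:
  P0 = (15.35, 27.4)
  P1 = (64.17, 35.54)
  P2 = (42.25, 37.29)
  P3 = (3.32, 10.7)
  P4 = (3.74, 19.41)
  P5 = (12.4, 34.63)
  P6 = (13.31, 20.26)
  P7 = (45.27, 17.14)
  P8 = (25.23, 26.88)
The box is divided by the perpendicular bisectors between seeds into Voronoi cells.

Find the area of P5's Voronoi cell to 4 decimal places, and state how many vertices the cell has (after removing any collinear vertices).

Area of P5's cell: 596.7478 (6 vertices)

1. box [0,70]×[0,55]: [(0, 0) (70, 0) (70, 55) (0, 55)]
2. ⊥bis P5·P0 via (13.875,31.015): [(0, 25.3537) (70, 53.9152) (70, 55) (0, 55)]  |A|=1075.5873
3. ⊥bis P5·P1 via (38.285,35.085): [(0, 25.3537) (38.1822, 40.9329) (37.9349, 55) (0, 55)]  |A|=832.7984
4. ⊥bis P5·P2 via (27.325,35.96): [(0, 25.3537) (27.2783, 36.4839) (25.6283, 55) (0, 55)]  |A|=641.6194
5. ⊥bis P5·P3 via (7.86,22.665): [(0, 25.6474) (0.373, 25.5059) (27.2783, 36.4839) (25.6283, 55) (0, 55)]  |A|=641.5647
6. ⊥bis P5·P4 via (8.07,27.02): [(0, 31.6117) (6.4053, 27.9672) (27.2783, 36.4839) (25.6283, 55) (0, 55)]  |A|=621.5771
7. ⊥bis P5·P6 via (12.855,27.445): [(0, 31.6117) (6.4053, 27.9672) (27.2783, 36.4839) (25.6283, 55) (0, 55)]  |A|=621.5771
8. ⊥bis P5·P7 via (28.835,25.885): [(0, 31.6117) (6.4053, 27.9672) (27.2783, 36.4839) (25.6283, 55) (0, 55)]  |A|=621.5771
9. ⊥bis P5·P8 via (18.815,30.755): [(0, 31.6117) (6.4053, 27.9672) (20.6392, 33.7749) (26.6352, 43.7012) (25.6283, 55) (0, 55)]  |A|=596.7478
10. canonical 6-gon: [(0, 31.6117) (6.4053, 27.9672) (20.6392, 33.7749) (26.6352, 43.7012) (25.6283, 55) (0, 55)]
11. shoelace: 596.7478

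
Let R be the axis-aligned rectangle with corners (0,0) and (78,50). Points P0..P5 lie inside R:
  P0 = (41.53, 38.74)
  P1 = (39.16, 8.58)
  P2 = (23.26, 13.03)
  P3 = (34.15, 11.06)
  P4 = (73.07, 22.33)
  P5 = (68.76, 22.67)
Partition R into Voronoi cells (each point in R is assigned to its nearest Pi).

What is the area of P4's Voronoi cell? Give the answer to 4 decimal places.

1. box [0,78]×[0,50]: [(0, 0) (78, 0) (78, 50) (0, 50)]
2. ⊥bis P4·P0 via (57.3,30.535): [(41.4129, 0) (78, 0) (78, 50) (67.4275, 50)]  |A|=1178.9907
3. ⊥bis P4·P1 via (56.115,15.455): [(53.1975, 22.65) (62.3818, 0) (78, 0) (78, 50) (67.4275, 50)]  |A|=941.5178
4. ⊥bis P4·P2 via (48.165,17.68): [(53.1975, 22.65) (62.3818, 0) (78, 0) (78, 50) (67.4275, 50)]  |A|=941.5178
5. ⊥bis P4·P3 via (53.61,16.695): [(53.1975, 22.65) (62.3818, 0) (78, 0) (78, 50) (67.4275, 50)]  |A|=941.5178
6. ⊥bis P4·P5 via (70.915,22.5): [(69.1401, 0) (78, 0) (78, 50) (73.0844, 50)]  |A|=344.3892
7. canonical 4-gon: [(69.1401, 0) (78, 0) (78, 50) (73.0844, 50)]
8. shoelace: 344.3892

Area of P4's cell: 344.3892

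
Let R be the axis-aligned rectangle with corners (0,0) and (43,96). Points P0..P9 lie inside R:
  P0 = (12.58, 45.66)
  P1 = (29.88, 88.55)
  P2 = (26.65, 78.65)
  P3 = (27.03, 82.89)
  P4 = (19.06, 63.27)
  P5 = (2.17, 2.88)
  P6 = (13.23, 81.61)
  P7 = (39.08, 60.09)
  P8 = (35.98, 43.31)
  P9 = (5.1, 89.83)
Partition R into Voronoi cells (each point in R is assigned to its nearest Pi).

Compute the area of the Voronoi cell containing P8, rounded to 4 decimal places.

Area of P8's cell: 799.3424

1. box [0,43]×[0,96]: [(0, 0) (43, 0) (43, 96) (0, 96)]
2. ⊥bis P8·P0 via (24.28,44.485): [(19.8125, 0) (43, 0) (43, 96) (29.4535, 96)]  |A|=1763.2318
3. ⊥bis P8·P1 via (32.93,65.93): [(26.3445, 65.042) (19.8125, 0) (43, 0) (43, 67.2878)]  |A|=1314.4378
4. ⊥bis P8·P2 via (31.315,60.98): [(25.7901, 59.5214) (19.8125, 0) (43, 0) (43, 64.0649)]  |A|=1241.3529
5. ⊥bis P8·P3 via (31.505,63.1): [(25.7901, 59.5214) (19.8125, 0) (43, 0) (43, 64.0649)]  |A|=1241.3529
6. ⊥bis P8·P4 via (27.52,53.29): [(38.9783, 63.0032) (24.9451, 51.1072) (19.8125, 0) (43, 0) (43, 64.0649)]  |A|=1187.34
7. ⊥bis P8·P5 via (19.075,23.095): [(38.9783, 63.0032) (24.9451, 51.1072) (21.895, 20.7367) (43, 3.0875) (43, 64.0649)]  |A|=914.3429
8. ⊥bis P8·P6 via (24.605,62.46): [(38.9783, 63.0032) (24.9451, 51.1072) (21.895, 20.7367) (43, 3.0875) (43, 64.0649)]  |A|=914.3429
9. ⊥bis P8·P7 via (37.53,51.7): [(27.7711, 53.5029) (24.9451, 51.1072) (21.895, 20.7367) (43, 3.0875) (43, 50.6895)]  |A|=799.3424
10. ⊥bis P8·P9 via (20.54,66.57): [(27.7711, 53.5029) (24.9451, 51.1072) (21.895, 20.7367) (43, 3.0875) (43, 50.6895)]  |A|=799.3424
11. canonical 5-gon: [(27.7711, 53.5029) (24.9451, 51.1072) (21.895, 20.7367) (43, 3.0875) (43, 50.6895)]
12. shoelace: 799.3424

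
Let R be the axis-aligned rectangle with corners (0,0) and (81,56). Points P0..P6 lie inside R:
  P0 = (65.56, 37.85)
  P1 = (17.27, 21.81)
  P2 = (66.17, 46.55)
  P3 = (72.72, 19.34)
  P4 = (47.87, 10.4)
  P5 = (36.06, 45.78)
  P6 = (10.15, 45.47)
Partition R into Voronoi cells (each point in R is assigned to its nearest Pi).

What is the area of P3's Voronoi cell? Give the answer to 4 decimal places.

Area of P3's cell: 581.1226

1. box [0,81]×[0,56]: [(0, 0) (81, 0) (81, 56) (0, 56)]
2. ⊥bis P3·P0 via (69.14,28.595): [(0, 1.8504) (0, 0) (81, 0) (81, 33.1827)]  |A|=1418.8393
3. ⊥bis P3·P1 via (44.995,20.575): [(44.9352, 19.2321) (44.0785, 0) (81, 0) (81, 33.1827)]  |A|=953.4031
4. ⊥bis P3·P2 via (69.445,32.945): [(44.9352, 19.2321) (44.0785, 0) (81, 0) (81, 33.1827)]  |A|=953.4031
5. ⊥bis P3·P4 via (60.295,14.87): [(57.041, 23.9149) (65.6446, 0) (81, 0) (81, 33.1827)]  |A|=581.1226
6. ⊥bis P3·P5 via (54.39,32.56): [(57.041, 23.9149) (65.6446, 0) (81, 0) (81, 33.1827)]  |A|=581.1226
7. ⊥bis P3·P6 via (41.435,32.405): [(57.041, 23.9149) (65.6446, 0) (81, 0) (81, 33.1827)]  |A|=581.1226
8. canonical 4-gon: [(57.041, 23.9149) (65.6446, 0) (81, 0) (81, 33.1827)]
9. shoelace: 581.1226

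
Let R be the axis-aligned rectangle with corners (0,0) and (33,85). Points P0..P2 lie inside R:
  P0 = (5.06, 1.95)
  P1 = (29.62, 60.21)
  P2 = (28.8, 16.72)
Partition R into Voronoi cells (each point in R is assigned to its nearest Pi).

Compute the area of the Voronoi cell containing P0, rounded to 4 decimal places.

1. box [0,33]×[0,85]: [(0, 0) (33, 0) (33, 85) (0, 85)]
2. ⊥bis P0·P1 via (17.34,31.08): [(0, 38.3898) (0, 0) (33, 0) (33, 24.4784)]  |A|=1037.3256
3. ⊥bis P0·P2 via (16.93,9.335): [(0, 36.5468) (0, 0) (22.7378, 0)]  |A|=415.4974
4. canonical 3-gon: [(0, 36.5468) (0, 0) (22.7378, 0)]
5. shoelace: 415.4974

Area of P0's cell: 415.4974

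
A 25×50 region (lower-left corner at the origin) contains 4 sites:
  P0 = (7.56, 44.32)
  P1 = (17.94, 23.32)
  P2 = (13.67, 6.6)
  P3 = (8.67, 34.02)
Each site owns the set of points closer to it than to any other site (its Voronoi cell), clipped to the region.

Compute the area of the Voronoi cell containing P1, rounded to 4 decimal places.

Area of P1's cell: 305.7444

1. box [0,25]×[0,50]: [(0, 0) (25, 0) (25, 50) (0, 50)]
2. ⊥bis P1·P0 via (12.75,33.82): [(0, 27.5179) (0, 0) (25, 0) (25, 39.875)]  |A|=842.4107
3. ⊥bis P1·P2 via (15.805,14.96): [(0, 27.5179) (0, 18.9963) (25, 12.6118) (25, 39.875)]  |A|=447.3097
4. ⊥bis P1·P3 via (13.305,28.67): [(1.6521, 18.5744) (25, 12.6118) (25, 38.802)]  |A|=305.7444
5. canonical 3-gon: [(1.6521, 18.5744) (25, 12.6118) (25, 38.802)]
6. shoelace: 305.7444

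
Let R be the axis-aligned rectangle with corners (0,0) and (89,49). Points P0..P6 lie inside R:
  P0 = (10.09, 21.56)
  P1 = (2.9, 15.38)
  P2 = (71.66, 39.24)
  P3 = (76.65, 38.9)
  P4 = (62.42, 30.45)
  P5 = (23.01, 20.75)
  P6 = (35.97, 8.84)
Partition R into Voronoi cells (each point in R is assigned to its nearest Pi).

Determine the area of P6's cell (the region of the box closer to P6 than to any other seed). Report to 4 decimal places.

1. box [0,89]×[0,49]: [(0, 0) (89, 0) (89, 49) (0, 49)]
2. ⊥bis P6·P0 via (23.03,15.2): [(15.5592, 0) (89, 0) (89, 49) (39.6427, 49)]  |A|=3008.5538
3. ⊥bis P6·P1 via (19.435,12.11): [(18.0371, 5.0415) (17.0401, 0) (89, 0) (89, 49) (39.6427, 49)]  |A|=3004.8208
4. ⊥bis P6·P2 via (53.815,24.04): [(37.0492, 43.7233) (18.0371, 5.0415) (17.0401, 0) (74.2918, 0)]  |A|=1280.2576
5. ⊥bis P6·P3 via (56.31,23.87): [(71.7002, 3.0425) (37.0492, 43.7233) (18.0371, 5.0415) (17.0401, 0) (73.9485, 0)]  |A|=1279.7353
6. ⊥bis P6·P4 via (49.195,19.645): [(34.2221, 37.9714) (18.0371, 5.0415) (17.0401, 0) (65.2452, 0)]  |A|=939.5901
7. ⊥bis P6·P5 via (29.49,14.795): [(42.0188, 28.4284) (17.3545, 1.5896) (17.0401, 0) (65.2452, 0)]  |A|=700.5818
8. canonical 4-gon: [(42.0188, 28.4284) (17.3545, 1.5896) (17.0401, 0) (65.2452, 0)]
9. shoelace: 700.5818

Area of P6's cell: 700.5818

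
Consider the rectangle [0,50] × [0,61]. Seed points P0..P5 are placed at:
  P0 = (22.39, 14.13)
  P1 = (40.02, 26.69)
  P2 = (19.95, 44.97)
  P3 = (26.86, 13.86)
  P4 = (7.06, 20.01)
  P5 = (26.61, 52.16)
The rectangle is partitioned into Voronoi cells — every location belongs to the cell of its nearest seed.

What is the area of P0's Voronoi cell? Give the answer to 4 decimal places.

Area of P0's cell: 319.8111

1. box [0,50]×[0,61]: [(0, 0) (50, 0) (50, 61) (0, 61)]
2. ⊥bis P0·P1 via (31.205,20.41): [(0, 0) (45.7455, 0) (2.2878, 61) (0, 61)]  |A|=1465.0164
3. ⊥bis P0·P2 via (21.17,29.55): [(0, 27.8751) (0, 0) (45.7455, 0) (24.5055, 29.8139)]  |A|=1023.472
4. ⊥bis P0·P3 via (24.625,13.995): [(0, 27.8751) (0, 0) (23.7797, 0) (25.4965, 28.4228) (24.5055, 29.8139)]  |A|=711.3058
5. ⊥bis P0·P4 via (14.725,17.07): [(19.46, 29.4147) (8.1776, 0) (23.7797, 0) (25.4965, 28.4228) (24.5055, 29.8139)]  |A|=319.8111
6. ⊥bis P0·P5 via (24.5,33.145): [(19.46, 29.4147) (8.1776, 0) (23.7797, 0) (25.4965, 28.4228) (24.5055, 29.8139)]  |A|=319.8111
7. canonical 5-gon: [(19.46, 29.4147) (8.1776, 0) (23.7797, 0) (25.4965, 28.4228) (24.5055, 29.8139)]
8. shoelace: 319.8111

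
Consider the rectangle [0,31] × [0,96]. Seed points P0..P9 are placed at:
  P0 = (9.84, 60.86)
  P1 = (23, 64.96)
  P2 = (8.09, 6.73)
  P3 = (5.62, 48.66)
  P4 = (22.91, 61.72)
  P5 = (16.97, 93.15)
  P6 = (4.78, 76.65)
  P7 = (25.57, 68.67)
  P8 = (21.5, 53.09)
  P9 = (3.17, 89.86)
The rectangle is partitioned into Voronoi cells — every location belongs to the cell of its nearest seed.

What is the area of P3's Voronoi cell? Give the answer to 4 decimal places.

Area of P3's cell: 442.2215

1. box [0,31]×[0,96]: [(0, 0) (31, 0) (31, 96) (0, 96)]
2. ⊥bis P3·P0 via (7.73,54.76): [(0, 57.4338) (0, 0) (31, 0) (31, 46.7109)]  |A|=1614.2427
3. ⊥bis P3·P1 via (14.31,56.81): [(20.3154, 50.4067) (0, 57.4338) (0, 0) (31, 0) (31, 39.0142)]  |A|=1573.1246
4. ⊥bis P3·P2 via (6.855,27.695): [(20.3154, 50.4067) (0, 57.4338) (0, 27.2912) (31, 29.1173) (31, 39.0142)]  |A|=698.7926
5. ⊥bis P3·P4 via (14.265,55.19): [(17.016, 51.5479) (0, 57.4338) (0, 27.2912) (31, 29.1173) (31, 33.0347)]  |A|=644.2871
6. ⊥bis P3·P5 via (11.295,70.905): [(17.016, 51.5479) (0, 57.4338) (0, 27.2912) (31, 29.1173) (31, 33.0347)]  |A|=644.2871
7. ⊥bis P3·P6 via (5.2,62.655): [(17.016, 51.5479) (0, 57.4338) (0, 27.2912) (31, 29.1173) (31, 33.0347)]  |A|=644.2871
8. ⊥bis P3·P7 via (15.595,58.665): [(17.016, 51.5479) (0, 57.4338) (0, 27.2912) (31, 29.1173) (31, 33.0347)]  |A|=644.2871
9. ⊥bis P3·P8 via (13.56,50.875): [(12.9831, 52.9429) (0, 57.4338) (0, 27.2912) (19.8135, 28.4584)]  |A|=442.2215
10. ⊥bis P3·P9 via (4.395,69.26): [(12.9831, 52.9429) (0, 57.4338) (0, 27.2912) (19.8135, 28.4584)]  |A|=442.2215
11. canonical 4-gon: [(12.9831, 52.9429) (0, 57.4338) (0, 27.2912) (19.8135, 28.4584)]
12. shoelace: 442.2215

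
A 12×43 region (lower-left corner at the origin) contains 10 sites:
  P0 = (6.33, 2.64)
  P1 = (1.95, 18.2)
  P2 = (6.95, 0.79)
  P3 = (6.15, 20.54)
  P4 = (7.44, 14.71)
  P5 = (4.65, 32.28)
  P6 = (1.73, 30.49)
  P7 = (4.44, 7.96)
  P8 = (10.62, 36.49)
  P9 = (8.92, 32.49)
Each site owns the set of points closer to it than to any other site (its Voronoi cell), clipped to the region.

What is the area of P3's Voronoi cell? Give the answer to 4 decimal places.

Area of P3's cell: 72.4484

1. box [0,12]×[0,43]: [(0, 0) (12, 0) (12, 43) (0, 43)]
2. ⊥bis P3·P0 via (6.24,11.59): [(0, 11.5273) (12, 11.6479) (12, 43) (0, 43)]  |A|=376.949
3. ⊥bis P3·P1 via (4.05,19.37): [(0, 26.6392) (8.3726, 11.6114) (12, 11.6479) (12, 43) (0, 43)]  |A|=313.6855
4. ⊥bis P3·P2 via (6.55,10.665): [(0, 26.6392) (8.3726, 11.6114) (12, 11.6479) (12, 43) (0, 43)]  |A|=313.6855
5. ⊥bis P3·P4 via (6.795,17.625): [(0, 26.6392) (5.2168, 17.2758) (12, 18.7767) (12, 43) (0, 43)]  |A|=279.1765
6. ⊥bis P3·P5 via (5.4,26.41): [(0.4781, 25.7811) (5.2168, 17.2758) (12, 18.7767) (12, 27.2533)]  |A|=81.2362
7. ⊥bis P3·P6 via (3.94,25.515): [(6.1787, 26.5095) (1.2838, 24.335) (5.2168, 17.2758) (12, 18.7767) (12, 27.2533)]  |A|=76.8209
8. ⊥bis P3·P7 via (5.295,14.25): [(6.1787, 26.5095) (1.2838, 24.335) (5.2168, 17.2758) (12, 18.7767) (12, 27.2533)]  |A|=76.8209
9. ⊥bis P3·P8 via (8.385,28.515): [(6.1787, 26.5095) (1.2838, 24.335) (5.2168, 17.2758) (12, 18.7767) (12, 27.2533)]  |A|=76.8209
10. ⊥bis P3·P9 via (7.535,26.515): [(7.0684, 26.6232) (6.1787, 26.5095) (1.2838, 24.335) (5.2168, 17.2758) (12, 18.7767) (12, 25.48)]  |A|=72.4484
11. canonical 6-gon: [(7.0684, 26.6232) (6.1787, 26.5095) (1.2838, 24.335) (5.2168, 17.2758) (12, 18.7767) (12, 25.48)]
12. shoelace: 72.4484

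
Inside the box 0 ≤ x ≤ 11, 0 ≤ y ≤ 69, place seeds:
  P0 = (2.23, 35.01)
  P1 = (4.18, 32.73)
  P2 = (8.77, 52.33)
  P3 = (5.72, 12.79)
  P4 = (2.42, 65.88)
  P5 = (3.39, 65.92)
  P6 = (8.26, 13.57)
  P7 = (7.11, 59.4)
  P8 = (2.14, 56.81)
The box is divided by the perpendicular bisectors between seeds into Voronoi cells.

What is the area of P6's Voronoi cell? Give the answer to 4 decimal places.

Area of P6's cell: 83.3316

1. box [0,11]×[0,69]: [(0, 0) (11, 0) (11, 69) (0, 69)]
2. ⊥bis P6·P0 via (5.245,24.29): [(0, 22.8148) (0, 0) (11, 0) (11, 25.9086)]  |A|=267.9789
3. ⊥bis P6·P1 via (6.22,23.15): [(0, 21.8255) (0, 0) (11, 0) (11, 24.1679)]  |A|=252.9635
4. ⊥bis P6·P2 via (8.515,32.95): [(0, 21.8255) (0, 0) (11, 0) (11, 24.1679)]  |A|=252.9635
5. ⊥bis P6·P3 via (6.99,13.18): [(4.069, 22.692) (11, 0.1218) (11, 24.1679)]  |A|=83.3316
6. ⊥bis P6·P4 via (5.34,39.725): [(4.069, 22.692) (11, 0.1218) (11, 24.1679)]  |A|=83.3316
7. ⊥bis P6·P5 via (5.825,39.745): [(4.069, 22.692) (11, 0.1218) (11, 24.1679)]  |A|=83.3316
8. ⊥bis P6·P7 via (7.685,36.485): [(4.069, 22.692) (11, 0.1218) (11, 24.1679)]  |A|=83.3316
9. ⊥bis P6·P8 via (5.2,35.19): [(4.069, 22.692) (11, 0.1218) (11, 24.1679)]  |A|=83.3316
10. canonical 3-gon: [(4.069, 22.692) (11, 0.1218) (11, 24.1679)]
11. shoelace: 83.3316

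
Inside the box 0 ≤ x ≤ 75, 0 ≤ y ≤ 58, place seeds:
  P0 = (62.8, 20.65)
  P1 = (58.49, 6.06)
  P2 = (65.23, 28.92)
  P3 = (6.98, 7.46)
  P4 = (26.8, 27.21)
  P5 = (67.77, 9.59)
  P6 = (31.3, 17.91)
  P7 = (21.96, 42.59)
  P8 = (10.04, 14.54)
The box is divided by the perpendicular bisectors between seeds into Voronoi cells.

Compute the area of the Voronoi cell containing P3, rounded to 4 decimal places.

Area of P3's cell: 225.9383

1. box [0,75]×[0,58]: [(0, 0) (75, 0) (75, 58) (0, 58)]
2. ⊥bis P3·P0 via (34.89,14.055): [(0, 0) (38.2111, 0) (24.506, 58) (0, 58)]  |A|=1818.7969
3. ⊥bis P3·P1 via (32.735,6.76): [(0, 0) (32.5513, 0) (33.1351, 21.4816) (24.506, 58) (0, 58)]  |A|=1758.0054
4. ⊥bis P3·P2 via (36.105,18.19): [(0, 0) (32.5513, 0) (33.1351, 21.4816) (29.9923, 34.782) (21.4385, 58) (0, 58)]  |A|=1722.3949
5. ⊥bis P3·P4 via (16.89,17.335): [(0, 34.2849) (0, 0) (32.5513, 0) (32.5941, 1.5753)]  |A|=584.3801
6. ⊥bis P3·P5 via (37.375,8.525): [(0, 34.2849) (0, 0) (32.5513, 0) (32.5941, 1.5753)]  |A|=584.3801
7. ⊥bis P3·P6 via (19.14,12.685): [(17.333, 16.8905) (0, 34.2849) (0, 0) (24.5906, 0)]  |A|=504.8024
8. ⊥bis P3·P7 via (14.47,25.025): [(17.333, 16.8905) (5.3534, 28.9124) (0, 31.1952) (0, 0) (24.5906, 0)]  |A|=496.5323
9. ⊥bis P3·P8 via (8.51,11): [(22.4535, 4.9736) (0, 14.6781) (0, 0) (24.5906, 0)]  |A|=225.9383
10. canonical 4-gon: [(22.4535, 4.9736) (0, 14.6781) (0, 0) (24.5906, 0)]
11. shoelace: 225.9383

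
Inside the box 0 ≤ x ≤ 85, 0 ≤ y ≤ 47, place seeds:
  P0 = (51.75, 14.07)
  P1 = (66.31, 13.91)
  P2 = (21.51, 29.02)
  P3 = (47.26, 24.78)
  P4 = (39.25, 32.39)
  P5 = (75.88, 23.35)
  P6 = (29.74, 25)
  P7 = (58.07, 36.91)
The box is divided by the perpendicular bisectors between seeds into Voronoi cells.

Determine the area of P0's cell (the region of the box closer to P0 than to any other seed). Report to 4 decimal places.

Area of P0's cell: 447.8009

1. box [0,85]×[0,47]: [(0, 0) (85, 0) (85, 47) (0, 47)]
2. ⊥bis P0·P1 via (59.03,13.99): [(0, 0) (58.8763, 0) (59.3927, 47) (0, 47)]  |A|=2779.3218
3. ⊥bis P0·P2 via (36.63,21.545): [(25.9786, 0) (58.8763, 0) (59.3927, 47) (49.2144, 47)]  |A|=1012.2858
4. ⊥bis P0·P3 via (49.505,19.425): [(31.9418, 12.0619) (25.9786, 0) (58.8763, 0) (59.1341, 23.4618)]  |A|=515.9253
5. ⊥bis P0·P4 via (45.5,23.23): [(31.9418, 12.0619) (25.9786, 0) (58.8763, 0) (59.1341, 23.4618)]  |A|=515.9253
6. ⊥bis P0·P5 via (63.815,18.71): [(31.9418, 12.0619) (25.9786, 0) (58.8763, 0) (59.1341, 23.4618)]  |A|=515.9253
7. ⊥bis P0·P6 via (40.745,19.535): [(38.3728, 14.758) (31.0441, 0) (58.8763, 0) (59.1341, 23.4618)]  |A|=447.8009
8. ⊥bis P0·P7 via (54.91,25.49): [(38.3728, 14.758) (31.0441, 0) (58.8763, 0) (59.1341, 23.4618)]  |A|=447.8009
9. canonical 4-gon: [(38.3728, 14.758) (31.0441, 0) (58.8763, 0) (59.1341, 23.4618)]
10. shoelace: 447.8009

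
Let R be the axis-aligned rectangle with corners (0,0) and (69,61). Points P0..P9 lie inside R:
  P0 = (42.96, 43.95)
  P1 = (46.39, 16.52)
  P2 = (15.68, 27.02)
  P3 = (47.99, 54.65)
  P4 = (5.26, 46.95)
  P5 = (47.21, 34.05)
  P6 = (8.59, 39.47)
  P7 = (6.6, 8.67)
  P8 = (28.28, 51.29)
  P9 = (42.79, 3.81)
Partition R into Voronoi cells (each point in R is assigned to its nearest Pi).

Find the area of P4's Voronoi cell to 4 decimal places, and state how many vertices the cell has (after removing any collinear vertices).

1. box [0,69]×[0,61]: [(0, 0) (69, 0) (69, 61) (0, 61)]
2. ⊥bis P4·P0 via (24.11,45.45): [(0, 0) (20.4933, 0) (25.3474, 61) (0, 61)]  |A|=1398.141
3. ⊥bis P4·P1 via (25.825,31.735): [(0, 0) (2.3459, 0) (22.6804, 27.4847) (25.3474, 61) (0, 61)]  |A|=1148.7533
4. ⊥bis P4·P2 via (10.47,36.985): [(0, 31.511) (23.9993, 44.0585) (25.3474, 61) (0, 61)]  |A|=568.569
5. ⊥bis P4·P3 via (26.625,50.8): [(0, 31.511) (23.9993, 44.0585) (25.1757, 58.8426) (24.7869, 61) (0, 61)]  |A|=567.9644
6. ⊥bis P4·P5 via (26.235,40.5): [(0, 31.511) (23.9993, 44.0585) (25.1757, 58.8426) (24.7869, 61) (0, 61)]  |A|=567.9644
7. ⊥bis P4·P6 via (6.925,43.21): [(0, 40.1271) (24.5564, 51.0593) (25.1757, 58.8426) (24.7869, 61) (0, 61)]  |A|=381.6629
8. ⊥bis P4·P7 via (5.93,27.81): [(0, 40.1271) (24.5564, 51.0593) (25.1757, 58.8426) (24.7869, 61) (0, 61)]  |A|=381.6629
9. ⊥bis P4·P8 via (16.77,49.12): [(0, 40.1271) (17.0356, 47.7111) (14.5302, 61) (0, 61)]  |A|=274.3369
10. ⊥bis P4·P9 via (24.025,25.38): [(0, 40.1271) (17.0356, 47.7111) (14.5302, 61) (0, 61)]  |A|=274.3369
11. canonical 4-gon: [(0, 40.1271) (17.0356, 47.7111) (14.5302, 61) (0, 61)]
12. shoelace: 274.3369

Area of P4's cell: 274.3369 (4 vertices)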